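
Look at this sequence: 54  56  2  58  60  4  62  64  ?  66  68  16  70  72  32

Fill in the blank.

The slot pattern repeats as AAB (period 3), so there are 2 interleaved tracks.
Stream A: 54, 56, 58, 60, 62, 64, 66, 68, 70, 72 (linear: a_n = 52 + 2·n).
Stream B: 2, 4, ?, 16, 32 (powers 2^1, 2^2, 2^3, …).
Stream B's pattern makes the blank 8.

8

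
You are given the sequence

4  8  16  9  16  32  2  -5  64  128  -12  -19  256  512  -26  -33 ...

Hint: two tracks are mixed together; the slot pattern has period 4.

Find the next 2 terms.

The slot pattern repeats as AABB (period 4), so there are 2 interleaved tracks.
Track A: 4, 8, 16, 32, 64, 128, 256, 512 (powers 2^2, 2^3, 2^4, …).
Track B: 16, 9, 2, -5, -12, -19, -26, -33 (arithmetic, step −7).
Position 17 falls in track A as its term 9, giving 1024.
Position 18 falls in track A as its term 10, giving 2048.

1024, 2048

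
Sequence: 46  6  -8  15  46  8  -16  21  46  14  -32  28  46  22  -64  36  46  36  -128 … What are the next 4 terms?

Split by position mod 4 into 4 tracks.
Stream A = 46, 46, 46, 46, 46: constant 46.
Stream B = 6, 8, 14, 22, 36: each term equals the sum of the previous two.
Stream C = -8, -16, -32, -64, -128: multiplying by 2 each time.
Stream D = 15, 21, 28, 36: triangular numbers n(n+1)/2 for n = 5, 6, ….
Position 20 falls in stream D as its term 5, giving 45.
The 21st slot belongs to stream A; its 6th term is 46.
Position 22 → stream B, term 6 = 58.
The 23rd slot belongs to stream C; its 6th term is -256.

45, 46, 58, -256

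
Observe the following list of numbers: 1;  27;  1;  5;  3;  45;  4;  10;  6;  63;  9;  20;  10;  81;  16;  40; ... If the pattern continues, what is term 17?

Taking every 4th term gives 4 separate tracks.
Track A: 1, 3, 6, 10 — triangular numbers n(n+1)/2 for n = 1, 2, ….
Track B: 27, 45, 63, 81 — linear: a_n = 9 + 18·n.
Track C: 1, 4, 9, 16 — perfect squares starting at 1².
Track D: 5, 10, 20, 40 — geometric with ratio 2.
The 17th slot belongs to track A; its 5th term is 15.

15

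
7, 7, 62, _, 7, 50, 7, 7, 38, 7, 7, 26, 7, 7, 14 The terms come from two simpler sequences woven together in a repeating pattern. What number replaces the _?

7

Positions follow the repeating pattern AAB; grouping by letter gives 2 tracks.
Subsequence A: 7, 7, ?, 7, 7, 7, 7, 7, 7, 7 — the constant sequence 7.
Subsequence B: 62, 50, 38, 26, 14 — arithmetic with common difference −12.
So the missing entry in subsequence A is 7.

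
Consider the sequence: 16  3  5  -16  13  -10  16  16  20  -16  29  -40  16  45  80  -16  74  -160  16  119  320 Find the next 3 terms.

-16, 193, -640

Read the sequence 3 terms at a time; column i is its own pattern.
Track A: 16, -16, 16, -16, 16, -16, 16. Oscillating between 16 and -16.
Track B: 3, 13, 16, 29, 45, 74, 119. A Fibonacci-like recurrence a_n = a_{n-1} + a_{n-2}.
Track C: 5, -10, 20, -40, 80, -160, 320. Multiplying by -2 each time.
Position 22 falls in track A as its term 8, giving -16.
The 23rd slot belongs to track B; its 8th term is 193.
Position 24 falls in track C as its term 8, giving -640.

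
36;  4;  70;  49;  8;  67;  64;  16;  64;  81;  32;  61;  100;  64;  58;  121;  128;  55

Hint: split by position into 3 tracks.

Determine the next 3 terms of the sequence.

144, 256, 52

The terms cycle through 3 interleaved subsequences.
Subsequence A = 36, 49, 64, 81, 100, 121: perfect squares starting at 6².
Subsequence B = 4, 8, 16, 32, 64, 128: powers 2^2, 2^3, 2^4, ….
Subsequence C = 70, 67, 64, 61, 58, 55: subtracting 3 each time.
The 19th slot belongs to subsequence A; its 7th term is 144.
The 20th slot belongs to subsequence B; its 7th term is 256.
Term 21 comes from subsequence C (its 7th entry): 52.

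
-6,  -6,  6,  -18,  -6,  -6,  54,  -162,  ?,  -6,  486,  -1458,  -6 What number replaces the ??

Positions follow the repeating pattern AABB; grouping by letter gives 2 tracks.
Track A = -6, -6, -6, -6, ?, -6, -6: constant -6.
Track B = 6, -18, 54, -162, 486, -1458: geometric, ×-3 each step.
Track A's pattern makes the blank -6.

-6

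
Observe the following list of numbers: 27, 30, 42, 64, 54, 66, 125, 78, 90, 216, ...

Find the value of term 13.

Reading positions in blocks of 3 reveals the pattern ABB — 2 tracks woven together.
Track A = 27, 64, 125, 216: consecutive cubes n³ from n = 3.
Track B = 30, 42, 54, 66, 78, 90: arithmetic, step +12.
Position 13 → track A, term 5 = 343.

343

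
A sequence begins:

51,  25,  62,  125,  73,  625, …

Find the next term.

84

The terms cycle through 2 interleaved subsequences.
Track A: 51, 62, 73. Adding 11 each time.
Track B: 25, 125, 625. Powers 5^2, 5^3, 5^4, ….
Position 7 → track A, term 4 = 84.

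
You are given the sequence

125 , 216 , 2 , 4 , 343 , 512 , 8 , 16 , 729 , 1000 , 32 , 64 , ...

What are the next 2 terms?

Reading positions in blocks of 4 reveals the pattern AABB — 2 tracks woven together.
Track A: 125, 216, 343, 512, 729, 1000 — perfect cubes starting at 5³.
Track B: 2, 4, 8, 16, 32, 64 — powers 2^1, 2^2, 2^3, ….
Position 13 → track A, term 7 = 1331.
Term 14 comes from track A (its 8th entry): 1728.

1331, 1728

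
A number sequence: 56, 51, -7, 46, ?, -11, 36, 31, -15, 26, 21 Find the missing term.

41

Reading positions in blocks of 3 reveals the pattern AAB — 2 tracks woven together.
Stream A: 56, 51, 46, ?, 36, 31, 26, 21. Subtracting 5 each time.
Stream B: -7, -11, -15. Arithmetic, step −4.
Filling stream A at index 4 by its rule yields 41.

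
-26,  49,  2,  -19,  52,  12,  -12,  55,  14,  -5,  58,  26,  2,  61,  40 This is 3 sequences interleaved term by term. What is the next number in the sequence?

Read the sequence 3 terms at a time; column i is its own pattern.
Subsequence A: -26, -19, -12, -5, 2 (adding 7 each time).
Subsequence B: 49, 52, 55, 58, 61 (arithmetic, step +3).
Subsequence C: 2, 12, 14, 26, 40 (Fibonacci-style (each term is the sum of the two before it)).
The 16th slot belongs to subsequence A; its 6th term is 9.

9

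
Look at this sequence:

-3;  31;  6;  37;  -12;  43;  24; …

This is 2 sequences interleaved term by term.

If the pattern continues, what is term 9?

Odd-indexed and even-indexed terms follow separate rules.
Track A = -3, 6, -12, 24: multiplying by -2 each time.
Track B = 31, 37, 43: adding 6 each time.
The 9th slot belongs to track A; its 5th term is -48.

-48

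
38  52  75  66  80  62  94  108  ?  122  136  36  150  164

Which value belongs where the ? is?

Reading positions in blocks of 3 reveals the pattern AAB — 2 tracks woven together.
Subsequence A: 38, 52, 66, 80, 94, 108, 122, 136, 150, 164 (adding 14 each time).
Subsequence B: 75, 62, ?, 36 (arithmetic, step −13).
Subsequence B's pattern makes the blank 49.

49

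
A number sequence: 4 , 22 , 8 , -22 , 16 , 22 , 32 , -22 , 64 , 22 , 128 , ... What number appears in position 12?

-22

The terms cycle through 2 interleaved subsequences.
Subsequence A: 4, 8, 16, 32, 64, 128 — successive powers of 2.
Subsequence B: 22, -22, 22, -22, 22 — oscillating between 22 and -22.
Position 12 falls in subsequence B as its term 6, giving -22.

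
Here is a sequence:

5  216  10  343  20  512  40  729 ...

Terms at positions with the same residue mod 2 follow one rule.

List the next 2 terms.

Positions 1, 3, 5, … form one subsequence and positions 2, 4, 6, … form another.
Track A: 5, 10, 20, 40 — geometric with ratio 2.
Track B: 216, 343, 512, 729 — perfect cubes starting at 6³.
Term 9 comes from track A (its 5th entry): 80.
Term 10 comes from track B (its 5th entry): 1000.

80, 1000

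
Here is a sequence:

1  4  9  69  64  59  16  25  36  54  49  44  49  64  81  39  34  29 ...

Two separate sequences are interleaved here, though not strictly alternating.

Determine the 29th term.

4

Positions follow the repeating pattern AAABBB; grouping by letter gives 2 tracks.
Subsequence A: 1, 4, 9, 16, 25, 36, 49, 64, 81 — perfect squares starting at 1².
Subsequence B: 69, 64, 59, 54, 49, 44, 39, 34, 29 — linear: a_n = 74 − 5·n.
Term 29 comes from subsequence B (its 14th entry): 4.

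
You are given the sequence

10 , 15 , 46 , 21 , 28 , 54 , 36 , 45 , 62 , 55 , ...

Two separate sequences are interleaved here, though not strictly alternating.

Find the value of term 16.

105

Reading positions in blocks of 3 reveals the pattern AAB — 2 tracks woven together.
Track A: 10, 15, 21, 28, 36, 45, 55 — triangular numbers n(n+1)/2 for n = 4, 5, ….
Track B: 46, 54, 62 — arithmetic with common difference +8.
Position 16 → track A, term 11 = 105.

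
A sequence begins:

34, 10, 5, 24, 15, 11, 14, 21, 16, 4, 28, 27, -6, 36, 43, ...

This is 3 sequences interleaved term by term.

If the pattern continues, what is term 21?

Split by position mod 3 into 3 tracks.
Stream A: 34, 24, 14, 4, -6. Arithmetic, step −10.
Stream B: 10, 15, 21, 28, 36. Triangular numbers n(n+1)/2 for n = 4, 5, ….
Stream C: 5, 11, 16, 27, 43. Each term equals the sum of the previous two.
Position 21 falls in stream C as its term 7, giving 113.

113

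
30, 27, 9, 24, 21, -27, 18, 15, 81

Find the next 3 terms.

12, 9, -243

Positions follow the repeating pattern AAB; grouping by letter gives 2 tracks.
Track A: 30, 27, 24, 21, 18, 15. Arithmetic, step −3.
Track B: 9, -27, 81. Geometric with ratio -3.
Term 10 comes from track A (its 7th entry): 12.
Term 11 comes from track A (its 8th entry): 9.
Position 12 falls in track B as its term 4, giving -243.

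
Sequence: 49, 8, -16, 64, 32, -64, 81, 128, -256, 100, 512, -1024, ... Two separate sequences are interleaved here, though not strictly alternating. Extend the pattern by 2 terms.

121, 2048

Reading positions in blocks of 3 reveals the pattern ABB — 2 tracks woven together.
Track A: 49, 64, 81, 100 (consecutive squares n² from n = 7).
Track B: 8, -16, 32, -64, 128, -256, 512, -1024 (multiplying by -2 each time).
The 13th slot belongs to track A; its 5th term is 121.
The 14th slot belongs to track B; its 9th term is 2048.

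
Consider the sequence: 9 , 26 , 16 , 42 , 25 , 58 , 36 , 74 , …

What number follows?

Split by position mod 2 into 2 tracks.
Track A is 9, 16, 25, 36, which is consecutive squares n² from n = 3.
Track B is 26, 42, 58, 74, which is linear: a_n = 10 + 16·n.
The 9th slot belongs to track A; its 5th term is 49.

49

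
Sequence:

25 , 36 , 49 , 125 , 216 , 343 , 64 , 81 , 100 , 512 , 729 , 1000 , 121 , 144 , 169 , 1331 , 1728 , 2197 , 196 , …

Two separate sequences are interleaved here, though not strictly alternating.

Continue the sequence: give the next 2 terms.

Positions follow the repeating pattern AAABBB; grouping by letter gives 2 tracks.
Subsequence A = 25, 36, 49, 64, 81, 100, 121, 144, 169, 196: the squares 5², 6², 7², ….
Subsequence B = 125, 216, 343, 512, 729, 1000, 1331, 1728, 2197: perfect cubes starting at 5³.
The 20th slot belongs to subsequence A; its 11th term is 225.
Position 21 falls in subsequence A as its term 12, giving 256.

225, 256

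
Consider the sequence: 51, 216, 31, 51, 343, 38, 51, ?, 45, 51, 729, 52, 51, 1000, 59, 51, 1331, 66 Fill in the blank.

Split by position mod 3: positions 1, 4, 7, … form one track, and each other residue class forms its own.
Subsequence A is 51, 51, 51, 51, 51, 51, which is constant 51.
Subsequence B is 216, 343, ?, 729, 1000, 1331, which is the cubes 6³, 7³, 8³, ….
Subsequence C is 31, 38, 45, 52, 59, 66, which is arithmetic with common difference +7.
Subsequence B's pattern makes the blank 512.

512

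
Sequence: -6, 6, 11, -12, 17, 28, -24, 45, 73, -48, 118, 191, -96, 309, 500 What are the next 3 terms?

-192, 809, 1309

The slot pattern repeats as ABB (period 3), so there are 2 interleaved tracks.
Subsequence A: -6, -12, -24, -48, -96 (geometric, ×2 each step).
Subsequence B: 6, 11, 17, 28, 45, 73, 118, 191, 309, 500 (a Fibonacci-like recurrence a_n = a_{n-1} + a_{n-2}).
Position 16 falls in subsequence A as its term 6, giving -192.
Position 17 → subsequence B, term 11 = 809.
Position 18 falls in subsequence B as its term 12, giving 1309.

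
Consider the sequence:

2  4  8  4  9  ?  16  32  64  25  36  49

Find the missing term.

16

Reading positions in blocks of 6 reveals the pattern AAABBB — 2 tracks woven together.
Stream A: 2, 4, 8, 16, 32, 64. Powers of 2.
Stream B: 4, 9, ?, 25, 36, 49. Perfect squares starting at 2².
So the missing entry in stream B is 16.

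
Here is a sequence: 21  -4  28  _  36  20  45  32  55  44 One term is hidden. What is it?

Split by position mod 2 into 2 tracks.
Subsequence A is 21, 28, 36, 45, 55, which is triangular numbers n(n+1)/2 for n = 6, 7, ….
Subsequence B is -4, ?, 20, 32, 44, which is arithmetic with common difference +12.
The gap is subsequence B's term 2; the rule gives 8.

8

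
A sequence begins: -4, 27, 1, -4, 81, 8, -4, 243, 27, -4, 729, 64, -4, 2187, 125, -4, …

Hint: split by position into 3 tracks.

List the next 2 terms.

6561, 216

The terms cycle through 3 interleaved subsequences.
Track A: -4, -4, -4, -4, -4, -4. Always -4.
Track B: 27, 81, 243, 729, 2187. Powers of 3.
Track C: 1, 8, 27, 64, 125. Consecutive cubes n³ from n = 1.
Term 17 comes from track B (its 6th entry): 6561.
The 18th slot belongs to track C; its 6th term is 216.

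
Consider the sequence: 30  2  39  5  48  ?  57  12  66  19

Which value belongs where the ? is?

Taking every 2nd term gives 2 separate tracks.
Track A: 30, 39, 48, 57, 66 — adding 9 each time.
Track B: 2, 5, ?, 12, 19 — each term equals the sum of the previous two.
The gap is track B's term 3; the rule gives 7.

7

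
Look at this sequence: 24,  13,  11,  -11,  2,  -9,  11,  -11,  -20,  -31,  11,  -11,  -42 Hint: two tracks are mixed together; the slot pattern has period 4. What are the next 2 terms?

Positions follow the repeating pattern AABB; grouping by letter gives 2 tracks.
Stream A: 24, 13, 2, -9, -20, -31, -42 — arithmetic with common difference −11.
Stream B: 11, -11, 11, -11, 11, -11 — alternating ±11.
Term 14 comes from stream A (its 8th entry): -53.
The 15th slot belongs to stream B; its 7th term is 11.

-53, 11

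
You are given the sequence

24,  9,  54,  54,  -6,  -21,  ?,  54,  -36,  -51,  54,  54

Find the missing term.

Positions follow the repeating pattern AABB; grouping by letter gives 2 tracks.
Stream A: 24, 9, -6, -21, -36, -51 — arithmetic, step −15.
Stream B: 54, 54, ?, 54, 54, 54 — always 54.
So the missing entry in stream B is 54.

54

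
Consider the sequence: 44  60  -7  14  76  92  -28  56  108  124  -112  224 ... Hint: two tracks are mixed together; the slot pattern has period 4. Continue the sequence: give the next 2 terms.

The slot pattern repeats as AABB (period 4), so there are 2 interleaved tracks.
Track A: 44, 60, 76, 92, 108, 124 — linear: a_n = 28 + 16·n.
Track B: -7, 14, -28, 56, -112, 224 — multiplying by -2 each time.
Term 13 comes from track A (its 7th entry): 140.
Position 14 falls in track A as its term 8, giving 156.

140, 156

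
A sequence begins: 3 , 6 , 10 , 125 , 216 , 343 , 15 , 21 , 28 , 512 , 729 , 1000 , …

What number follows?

36

Positions follow the repeating pattern AAABBB; grouping by letter gives 2 tracks.
Subsequence A: 3, 6, 10, 15, 21, 28 (triangular numbers starting at T_2).
Subsequence B: 125, 216, 343, 512, 729, 1000 (consecutive cubes n³ from n = 5).
The 13th slot belongs to subsequence A; its 7th term is 36.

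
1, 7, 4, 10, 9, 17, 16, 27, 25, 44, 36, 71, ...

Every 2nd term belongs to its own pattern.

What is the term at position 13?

49

Positions 1, 3, 5, … form one subsequence and positions 2, 4, 6, … form another.
Subsequence A: 1, 4, 9, 16, 25, 36. Consecutive squares n² from n = 1.
Subsequence B: 7, 10, 17, 27, 44, 71. Each term equals the sum of the previous two.
Position 13 → subsequence A, term 7 = 49.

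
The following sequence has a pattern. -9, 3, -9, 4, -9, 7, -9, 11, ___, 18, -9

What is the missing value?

Positions 1, 3, 5, … form one subsequence and positions 2, 4, 6, … form another.
Track A = -9, -9, -9, -9, ?, -9: constant -9.
Track B = 3, 4, 7, 11, 18: Fibonacci-style (each term is the sum of the two before it).
So the missing entry in track A is -9.

-9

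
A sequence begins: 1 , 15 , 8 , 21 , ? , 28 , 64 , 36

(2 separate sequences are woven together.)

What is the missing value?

Taking every 2nd term gives 2 separate tracks.
Subsequence A = 1, 8, ?, 64: the cubes 1³, 2³, 3³, ….
Subsequence B = 15, 21, 28, 36: triangular numbers starting at T_5.
The gap is subsequence A's term 3; the rule gives 27.

27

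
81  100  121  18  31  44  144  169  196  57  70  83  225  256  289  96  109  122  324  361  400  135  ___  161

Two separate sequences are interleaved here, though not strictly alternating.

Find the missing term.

Reading positions in blocks of 6 reveals the pattern AAABBB — 2 tracks woven together.
Subsequence A: 81, 100, 121, 144, 169, 196, 225, 256, 289, 324, 361, 400 — the squares 9², 10², 11², ….
Subsequence B: 18, 31, 44, 57, 70, 83, 96, 109, 122, 135, ?, 161 — arithmetic with common difference +13.
Subsequence B's pattern makes the blank 148.

148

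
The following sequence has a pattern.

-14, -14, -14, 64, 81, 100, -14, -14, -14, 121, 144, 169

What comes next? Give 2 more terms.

Positions follow the repeating pattern AAABBB; grouping by letter gives 2 tracks.
Track A: -14, -14, -14, -14, -14, -14 (constant -14).
Track B: 64, 81, 100, 121, 144, 169 (perfect squares starting at 8²).
Term 13 comes from track A (its 7th entry): -14.
The 14th slot belongs to track A; its 8th term is -14.

-14, -14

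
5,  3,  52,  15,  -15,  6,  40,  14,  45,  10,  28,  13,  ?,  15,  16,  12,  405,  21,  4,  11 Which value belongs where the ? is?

Split by position mod 4 into 4 tracks.
Subsequence A is 5, -15, 45, ?, 405, which is multiplying by -3 each time.
Subsequence B is 3, 6, 10, 15, 21, which is triangular numbers starting at T_2.
Subsequence C is 52, 40, 28, 16, 4, which is arithmetic with common difference −12.
Subsequence D is 15, 14, 13, 12, 11, which is arithmetic, step −1.
So the missing entry in subsequence A is -135.

-135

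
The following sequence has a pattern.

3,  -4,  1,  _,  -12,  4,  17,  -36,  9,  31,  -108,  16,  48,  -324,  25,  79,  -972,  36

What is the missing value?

Split by position mod 3: positions 1, 4, 7, … form one track, and each other residue class forms its own.
Track A = 3, ?, 17, 31, 48, 79: Fibonacci-style (each term is the sum of the two before it).
Track B = -4, -12, -36, -108, -324, -972: geometric with ratio 3.
Track C = 1, 4, 9, 16, 25, 36: consecutive squares n² from n = 1.
So the missing entry in track A is 14.

14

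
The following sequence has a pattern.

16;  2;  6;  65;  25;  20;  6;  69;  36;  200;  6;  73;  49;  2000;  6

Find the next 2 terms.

Split by position mod 4: positions 1, 5, 9, … form one track, and each other residue class forms its own.
Track A: 16, 25, 36, 49 (the squares 4², 5², 6², …).
Track B: 2, 20, 200, 2000 (geometric with ratio 10).
Track C: 6, 6, 6, 6 (the constant sequence 6).
Track D: 65, 69, 73 (arithmetic, step +4).
The 16th slot belongs to track D; its 4th term is 77.
Term 17 comes from track A (its 5th entry): 64.

77, 64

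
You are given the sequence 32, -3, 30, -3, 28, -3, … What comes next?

The terms cycle through 2 interleaved subsequences.
Subsequence A: 32, 30, 28 (arithmetic with common difference −2).
Subsequence B: -3, -3, -3 (the constant sequence -3).
Position 7 falls in subsequence A as its term 4, giving 26.

26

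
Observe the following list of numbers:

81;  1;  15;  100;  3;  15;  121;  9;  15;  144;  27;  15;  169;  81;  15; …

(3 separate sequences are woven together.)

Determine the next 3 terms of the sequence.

196, 243, 15

The terms cycle through 3 interleaved subsequences.
Track A = 81, 100, 121, 144, 169: the squares 9², 10², 11², ….
Track B = 1, 3, 9, 27, 81: successive powers of 3.
Track C = 15, 15, 15, 15, 15: constant 15.
Position 16 → track A, term 6 = 196.
Position 17 → track B, term 6 = 243.
The 18th slot belongs to track C; its 6th term is 15.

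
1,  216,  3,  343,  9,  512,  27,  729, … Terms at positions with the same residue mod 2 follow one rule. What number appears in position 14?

1728

Odd-indexed and even-indexed terms follow separate rules.
Stream A: 1, 3, 9, 27. Powers of 3.
Stream B: 216, 343, 512, 729. The cubes 6³, 7³, 8³, ….
The 14th slot belongs to stream B; its 7th term is 1728.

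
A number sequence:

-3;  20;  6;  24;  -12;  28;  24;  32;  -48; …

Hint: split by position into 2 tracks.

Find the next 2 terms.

36, 96

Taking every 2nd term gives 2 separate tracks.
Track A = -3, 6, -12, 24, -48: a geometric progression (common ratio -2).
Track B = 20, 24, 28, 32: arithmetic, step +4.
Term 10 comes from track B (its 5th entry): 36.
The 11th slot belongs to track A; its 6th term is 96.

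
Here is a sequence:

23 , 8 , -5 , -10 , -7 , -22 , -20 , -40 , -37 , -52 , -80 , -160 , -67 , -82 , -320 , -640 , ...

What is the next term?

The slot pattern repeats as AABB (period 4), so there are 2 interleaved tracks.
Subsequence A is 23, 8, -7, -22, -37, -52, -67, -82, which is arithmetic, step −15.
Subsequence B is -5, -10, -20, -40, -80, -160, -320, -640, which is geometric with ratio 2.
Position 17 falls in subsequence A as its term 9, giving -97.

-97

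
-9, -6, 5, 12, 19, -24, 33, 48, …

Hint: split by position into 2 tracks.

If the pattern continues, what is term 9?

Positions 1, 3, 5, … form one subsequence and positions 2, 4, 6, … form another.
Track A: -9, 5, 19, 33 — linear: a_n = -23 + 14·n.
Track B: -6, 12, -24, 48 — multiplying by -2 each time.
Position 9 → track A, term 5 = 47.

47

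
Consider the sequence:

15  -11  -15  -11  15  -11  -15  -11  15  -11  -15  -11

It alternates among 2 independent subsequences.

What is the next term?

The terms cycle through 2 interleaved subsequences.
Stream A = 15, -15, 15, -15, 15, -15: alternating ±15.
Stream B = -11, -11, -11, -11, -11, -11: always -11.
Position 13 → stream A, term 7 = 15.

15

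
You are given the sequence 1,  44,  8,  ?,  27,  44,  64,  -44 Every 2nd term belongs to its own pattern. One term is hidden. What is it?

Positions 1, 3, 5, … form one subsequence and positions 2, 4, 6, … form another.
Track A = 1, 8, 27, 64: perfect cubes starting at 1³.
Track B = 44, ?, 44, -44: the oscillation 44·(−1)^(n+1).
The gap is track B's term 2; the rule gives -44.

-44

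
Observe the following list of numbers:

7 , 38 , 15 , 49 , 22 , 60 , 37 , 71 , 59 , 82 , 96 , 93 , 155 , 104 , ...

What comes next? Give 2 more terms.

251, 115

Taking every 2nd term gives 2 separate tracks.
Stream A: 7, 15, 22, 37, 59, 96, 155 (Fibonacci-style (each term is the sum of the two before it)).
Stream B: 38, 49, 60, 71, 82, 93, 104 (arithmetic, step +11).
The 15th slot belongs to stream A; its 8th term is 251.
Position 16 → stream B, term 8 = 115.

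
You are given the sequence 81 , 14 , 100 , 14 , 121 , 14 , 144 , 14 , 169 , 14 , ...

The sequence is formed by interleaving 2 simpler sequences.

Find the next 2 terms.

196, 14

Taking every 2nd term gives 2 separate tracks.
Stream A is 81, 100, 121, 144, 169, which is perfect squares starting at 9².
Stream B is 14, 14, 14, 14, 14, which is the constant sequence 14.
Term 11 comes from stream A (its 6th entry): 196.
Position 12 falls in stream B as its term 6, giving 14.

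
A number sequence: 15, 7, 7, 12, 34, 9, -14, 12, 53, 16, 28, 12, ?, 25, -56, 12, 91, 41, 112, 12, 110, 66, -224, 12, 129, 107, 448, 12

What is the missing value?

72

The terms cycle through 4 interleaved subsequences.
Subsequence A = 15, 34, 53, ?, 91, 110, 129: arithmetic, step +19.
Subsequence B = 7, 9, 16, 25, 41, 66, 107: each term equals the sum of the previous two.
Subsequence C = 7, -14, 28, -56, 112, -224, 448: geometric, ×-2 each step.
Subsequence D = 12, 12, 12, 12, 12, 12, 12: constant 12.
The gap is subsequence A's term 4; the rule gives 72.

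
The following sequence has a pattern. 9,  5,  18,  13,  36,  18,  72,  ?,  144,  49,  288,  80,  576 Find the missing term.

31

Split by position mod 2 into 2 tracks.
Stream A: 9, 18, 36, 72, 144, 288, 576. Geometric, ×2 each step.
Stream B: 5, 13, 18, ?, 49, 80. Each term equals the sum of the previous two.
Filling stream B at index 4 by its rule yields 31.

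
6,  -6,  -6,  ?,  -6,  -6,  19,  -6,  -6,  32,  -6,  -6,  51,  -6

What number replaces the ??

13

The slot pattern repeats as ABB (period 3), so there are 2 interleaved tracks.
Track A = 6, ?, 19, 32, 51: Fibonacci-style (each term is the sum of the two before it).
Track B = -6, -6, -6, -6, -6, -6, -6, -6, -6: the constant sequence -6.
So the missing entry in track A is 13.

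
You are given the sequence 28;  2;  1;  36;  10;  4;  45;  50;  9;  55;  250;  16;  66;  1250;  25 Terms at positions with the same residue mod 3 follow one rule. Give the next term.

The terms cycle through 3 interleaved subsequences.
Subsequence A: 28, 36, 45, 55, 66 (triangular numbers n(n+1)/2 for n = 7, 8, …).
Subsequence B: 2, 10, 50, 250, 1250 (geometric, ×5 each step).
Subsequence C: 1, 4, 9, 16, 25 (the squares 1², 2², 3², …).
Term 16 comes from subsequence A (its 6th entry): 78.

78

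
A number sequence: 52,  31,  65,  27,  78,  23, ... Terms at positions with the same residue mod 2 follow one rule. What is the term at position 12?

Odd-indexed and even-indexed terms follow separate rules.
Stream A: 52, 65, 78 (arithmetic with common difference +13).
Stream B: 31, 27, 23 (subtracting 4 each time).
Term 12 comes from stream B (its 6th entry): 11.

11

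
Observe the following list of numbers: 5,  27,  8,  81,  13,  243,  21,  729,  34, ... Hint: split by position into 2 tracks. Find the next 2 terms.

2187, 55

Split by position mod 2 into 2 tracks.
Subsequence A is 5, 8, 13, 21, 34, which is a Fibonacci-like recurrence a_n = a_{n-1} + a_{n-2}.
Subsequence B is 27, 81, 243, 729, which is powers 3^3, 3^4, 3^5, ….
The 10th slot belongs to subsequence B; its 5th term is 2187.
Term 11 comes from subsequence A (its 6th entry): 55.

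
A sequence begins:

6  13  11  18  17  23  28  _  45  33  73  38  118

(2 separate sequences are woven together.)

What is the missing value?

Taking every 2nd term gives 2 separate tracks.
Track A is 6, 11, 17, 28, 45, 73, 118, which is Fibonacci-style (each term is the sum of the two before it).
Track B is 13, 18, 23, ?, 33, 38, which is adding 5 each time.
The gap is track B's term 4; the rule gives 28.

28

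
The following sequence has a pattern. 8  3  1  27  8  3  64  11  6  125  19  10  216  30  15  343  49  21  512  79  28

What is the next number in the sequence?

729

Split by position mod 3 into 3 tracks.
Stream A is 8, 27, 64, 125, 216, 343, 512, which is the cubes 2³, 3³, 4³, ….
Stream B is 3, 8, 11, 19, 30, 49, 79, which is Fibonacci-style (each term is the sum of the two before it).
Stream C is 1, 3, 6, 10, 15, 21, 28, which is triangular numbers starting at T_1.
Position 22 falls in stream A as its term 8, giving 729.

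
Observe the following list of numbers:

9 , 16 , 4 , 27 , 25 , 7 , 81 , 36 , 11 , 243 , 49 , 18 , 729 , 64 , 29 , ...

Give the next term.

Split by position mod 3: positions 1, 4, 7, … form one track, and each other residue class forms its own.
Subsequence A is 9, 27, 81, 243, 729, which is powers 3^2, 3^3, 3^4, ….
Subsequence B is 16, 25, 36, 49, 64, which is the squares 4², 5², 6², ….
Subsequence C is 4, 7, 11, 18, 29, which is Fibonacci-style (each term is the sum of the two before it).
Position 16 → subsequence A, term 6 = 2187.

2187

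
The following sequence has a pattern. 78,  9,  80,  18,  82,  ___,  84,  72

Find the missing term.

36

Positions 1, 3, 5, … form one subsequence and positions 2, 4, 6, … form another.
Stream A: 78, 80, 82, 84 (linear: a_n = 76 + 2·n).
Stream B: 9, 18, ?, 72 (geometric with ratio 2).
Filling stream B at index 3 by its rule yields 36.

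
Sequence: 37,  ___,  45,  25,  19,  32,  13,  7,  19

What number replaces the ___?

31

Reading positions in blocks of 3 reveals the pattern AAB — 2 tracks woven together.
Track A is 37, ?, 25, 19, 13, 7, which is subtracting 6 each time.
Track B is 45, 32, 19, which is linear: a_n = 58 − 13·n.
So the missing entry in track A is 31.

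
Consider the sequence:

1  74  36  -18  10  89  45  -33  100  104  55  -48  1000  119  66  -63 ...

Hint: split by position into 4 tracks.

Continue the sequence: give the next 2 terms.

10000, 134

Taking every 4th term gives 4 separate tracks.
Subsequence A is 1, 10, 100, 1000, which is powers 10^0, 10^1, 10^2, ….
Subsequence B is 74, 89, 104, 119, which is arithmetic, step +15.
Subsequence C is 36, 45, 55, 66, which is triangular numbers starting at T_8.
Subsequence D is -18, -33, -48, -63, which is arithmetic, step −15.
Position 17 falls in subsequence A as its term 5, giving 10000.
Term 18 comes from subsequence B (its 5th entry): 134.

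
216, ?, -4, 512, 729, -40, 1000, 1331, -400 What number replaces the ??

343

Reading positions in blocks of 3 reveals the pattern AAB — 2 tracks woven together.
Track A is 216, ?, 512, 729, 1000, 1331, which is the cubes 6³, 7³, 8³, ….
Track B is -4, -40, -400, which is geometric with ratio 10.
The gap is track A's term 2; the rule gives 343.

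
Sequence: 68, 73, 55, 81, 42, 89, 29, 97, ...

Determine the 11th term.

3

Split by position mod 2 into 2 tracks.
Subsequence A is 68, 55, 42, 29, which is arithmetic, step −13.
Subsequence B is 73, 81, 89, 97, which is linear: a_n = 65 + 8·n.
The 11th slot belongs to subsequence A; its 6th term is 3.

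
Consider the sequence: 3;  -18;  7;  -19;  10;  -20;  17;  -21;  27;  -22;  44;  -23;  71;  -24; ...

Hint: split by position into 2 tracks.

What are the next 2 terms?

Odd-indexed and even-indexed terms follow separate rules.
Subsequence A: 3, 7, 10, 17, 27, 44, 71. Each term equals the sum of the previous two.
Subsequence B: -18, -19, -20, -21, -22, -23, -24. Linear: a_n = -17 − n.
Term 15 comes from subsequence A (its 8th entry): 115.
Position 16 falls in subsequence B as its term 8, giving -25.

115, -25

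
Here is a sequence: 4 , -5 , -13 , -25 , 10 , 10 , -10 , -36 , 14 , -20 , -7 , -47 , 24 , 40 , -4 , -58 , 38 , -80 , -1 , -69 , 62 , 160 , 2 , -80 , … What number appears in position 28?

-91

Split by position mod 4 into 4 tracks.
Subsequence A: 4, 10, 14, 24, 38, 62. Fibonacci-style (each term is the sum of the two before it).
Subsequence B: -5, 10, -20, 40, -80, 160. Geometric with ratio -2.
Subsequence C: -13, -10, -7, -4, -1, 2. Linear: a_n = -16 + 3·n.
Subsequence D: -25, -36, -47, -58, -69, -80. Arithmetic, step −11.
Term 28 comes from subsequence D (its 7th entry): -91.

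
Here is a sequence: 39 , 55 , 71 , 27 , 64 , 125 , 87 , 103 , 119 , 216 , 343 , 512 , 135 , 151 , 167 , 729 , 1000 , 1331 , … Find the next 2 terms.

The slot pattern repeats as AAABBB (period 6), so there are 2 interleaved tracks.
Subsequence A is 39, 55, 71, 87, 103, 119, 135, 151, 167, which is arithmetic, step +16.
Subsequence B is 27, 64, 125, 216, 343, 512, 729, 1000, 1331, which is consecutive cubes n³ from n = 3.
Position 19 → subsequence A, term 10 = 183.
Position 20 falls in subsequence A as its term 11, giving 199.

183, 199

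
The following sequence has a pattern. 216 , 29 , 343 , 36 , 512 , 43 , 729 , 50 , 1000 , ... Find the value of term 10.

57

Taking every 2nd term gives 2 separate tracks.
Track A: 216, 343, 512, 729, 1000 (consecutive cubes n³ from n = 6).
Track B: 29, 36, 43, 50 (arithmetic with common difference +7).
Position 10 → track B, term 5 = 57.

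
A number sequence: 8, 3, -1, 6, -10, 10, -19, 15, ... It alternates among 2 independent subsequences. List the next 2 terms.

The terms cycle through 2 interleaved subsequences.
Subsequence A = 8, -1, -10, -19: subtracting 9 each time.
Subsequence B = 3, 6, 10, 15: the triangular numbers T_2, T_3, ….
Term 9 comes from subsequence A (its 5th entry): -28.
Position 10 falls in subsequence B as its term 5, giving 21.

-28, 21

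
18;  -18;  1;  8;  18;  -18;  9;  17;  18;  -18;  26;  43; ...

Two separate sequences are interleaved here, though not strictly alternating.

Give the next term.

18

Positions follow the repeating pattern AABB; grouping by letter gives 2 tracks.
Track A = 18, -18, 18, -18, 18, -18: oscillating between 18 and -18.
Track B = 1, 8, 9, 17, 26, 43: each term equals the sum of the previous two.
Position 13 falls in track A as its term 7, giving 18.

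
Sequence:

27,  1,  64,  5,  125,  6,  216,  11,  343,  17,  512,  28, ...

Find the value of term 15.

1000

Odd-indexed and even-indexed terms follow separate rules.
Track A = 27, 64, 125, 216, 343, 512: consecutive cubes n³ from n = 3.
Track B = 1, 5, 6, 11, 17, 28: each term equals the sum of the previous two.
The 15th slot belongs to track A; its 8th term is 1000.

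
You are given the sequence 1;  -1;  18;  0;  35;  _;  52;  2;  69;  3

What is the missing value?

Odd-indexed and even-indexed terms follow separate rules.
Subsequence A = 1, 18, 35, 52, 69: arithmetic with common difference +17.
Subsequence B = -1, 0, ?, 2, 3: arithmetic with common difference +1.
Subsequence B's pattern makes the blank 1.

1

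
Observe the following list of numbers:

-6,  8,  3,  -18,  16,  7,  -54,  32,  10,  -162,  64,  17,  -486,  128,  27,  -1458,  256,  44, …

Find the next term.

Read the sequence 3 terms at a time; column i is its own pattern.
Stream A: -6, -18, -54, -162, -486, -1458. Geometric with ratio 3.
Stream B: 8, 16, 32, 64, 128, 256. Powers 2^3, 2^4, 2^5, ….
Stream C: 3, 7, 10, 17, 27, 44. Each term equals the sum of the previous two.
The 19th slot belongs to stream A; its 7th term is -4374.

-4374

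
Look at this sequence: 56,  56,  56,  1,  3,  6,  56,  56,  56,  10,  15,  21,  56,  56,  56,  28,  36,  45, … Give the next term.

The slot pattern repeats as AAABBB (period 6), so there are 2 interleaved tracks.
Subsequence A: 56, 56, 56, 56, 56, 56, 56, 56, 56. Always 56.
Subsequence B: 1, 3, 6, 10, 15, 21, 28, 36, 45. Triangular numbers n(n+1)/2 for n = 1, 2, ….
Position 19 falls in subsequence A as its term 10, giving 56.

56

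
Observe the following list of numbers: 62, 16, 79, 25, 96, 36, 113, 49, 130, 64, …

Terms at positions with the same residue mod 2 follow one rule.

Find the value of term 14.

Split by position mod 2 into 2 tracks.
Subsequence A is 62, 79, 96, 113, 130, which is arithmetic with common difference +17.
Subsequence B is 16, 25, 36, 49, 64, which is the squares 4², 5², 6², ….
Position 14 falls in subsequence B as its term 7, giving 100.

100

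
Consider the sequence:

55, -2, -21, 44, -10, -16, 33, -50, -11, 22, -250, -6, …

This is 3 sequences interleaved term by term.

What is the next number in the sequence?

Split by position mod 3: positions 1, 4, 7, … form one track, and each other residue class forms its own.
Stream A: 55, 44, 33, 22 — linear: a_n = 66 − 11·n.
Stream B: -2, -10, -50, -250 — multiplying by 5 each time.
Stream C: -21, -16, -11, -6 — arithmetic, step +5.
Position 13 → stream A, term 5 = 11.

11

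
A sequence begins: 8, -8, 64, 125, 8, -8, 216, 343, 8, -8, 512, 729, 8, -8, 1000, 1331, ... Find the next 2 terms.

The slot pattern repeats as AABB (period 4), so there are 2 interleaved tracks.
Track A: 8, -8, 8, -8, 8, -8, 8, -8. Oscillating between 8 and -8.
Track B: 64, 125, 216, 343, 512, 729, 1000, 1331. Consecutive cubes n³ from n = 4.
Position 17 falls in track A as its term 9, giving 8.
Position 18 → track A, term 10 = -8.

8, -8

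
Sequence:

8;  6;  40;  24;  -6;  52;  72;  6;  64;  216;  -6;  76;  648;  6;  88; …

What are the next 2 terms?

1944, -6

Read the sequence 3 terms at a time; column i is its own pattern.
Track A is 8, 24, 72, 216, 648, which is a geometric progression (common ratio 3).
Track B is 6, -6, 6, -6, 6, which is the oscillation 6·(−1)^(n+1).
Track C is 40, 52, 64, 76, 88, which is arithmetic with common difference +12.
Position 16 → track A, term 6 = 1944.
Term 17 comes from track B (its 6th entry): -6.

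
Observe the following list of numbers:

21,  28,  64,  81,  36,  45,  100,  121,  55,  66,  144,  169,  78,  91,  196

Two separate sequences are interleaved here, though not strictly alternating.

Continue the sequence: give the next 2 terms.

The slot pattern repeats as AABB (period 4), so there are 2 interleaved tracks.
Subsequence A: 21, 28, 36, 45, 55, 66, 78, 91. Triangular numbers n(n+1)/2 for n = 6, 7, ….
Subsequence B: 64, 81, 100, 121, 144, 169, 196. Consecutive squares n² from n = 8.
Position 16 falls in subsequence B as its term 8, giving 225.
Position 17 falls in subsequence A as its term 9, giving 105.

225, 105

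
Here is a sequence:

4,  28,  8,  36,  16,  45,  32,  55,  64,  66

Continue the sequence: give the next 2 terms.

128, 78

Taking every 2nd term gives 2 separate tracks.
Subsequence A: 4, 8, 16, 32, 64. A geometric progression (common ratio 2).
Subsequence B: 28, 36, 45, 55, 66. The triangular numbers T_7, T_8, ….
Position 11 falls in subsequence A as its term 6, giving 128.
The 12th slot belongs to subsequence B; its 6th term is 78.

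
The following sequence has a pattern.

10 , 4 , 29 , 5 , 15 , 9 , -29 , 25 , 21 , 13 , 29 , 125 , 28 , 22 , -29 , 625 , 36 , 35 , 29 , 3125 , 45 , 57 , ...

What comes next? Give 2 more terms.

-29, 15625

Split by position mod 4 into 4 tracks.
Subsequence A: 10, 15, 21, 28, 36, 45 (the triangular numbers T_4, T_5, …).
Subsequence B: 4, 9, 13, 22, 35, 57 (a Fibonacci-like recurrence a_n = a_{n-1} + a_{n-2}).
Subsequence C: 29, -29, 29, -29, 29 (oscillating between 29 and -29).
Subsequence D: 5, 25, 125, 625, 3125 (powers of 5).
Term 23 comes from subsequence C (its 6th entry): -29.
Position 24 falls in subsequence D as its term 6, giving 15625.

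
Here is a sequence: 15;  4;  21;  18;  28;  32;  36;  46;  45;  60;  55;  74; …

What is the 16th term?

Split by position mod 2 into 2 tracks.
Subsequence A: 15, 21, 28, 36, 45, 55 — triangular numbers n(n+1)/2 for n = 5, 6, ….
Subsequence B: 4, 18, 32, 46, 60, 74 — adding 14 each time.
Term 16 comes from subsequence B (its 8th entry): 102.

102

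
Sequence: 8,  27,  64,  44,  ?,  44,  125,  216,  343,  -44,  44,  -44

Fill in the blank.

The slot pattern repeats as AAABBB (period 6), so there are 2 interleaved tracks.
Subsequence A is 8, 27, 64, 125, 216, 343, which is perfect cubes starting at 2³.
Subsequence B is 44, ?, 44, -44, 44, -44, which is the oscillation 44·(−1)^(n+1).
So the missing entry in subsequence B is -44.

-44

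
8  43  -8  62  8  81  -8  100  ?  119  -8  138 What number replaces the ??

8

Taking every 2nd term gives 2 separate tracks.
Track A: 8, -8, 8, -8, ?, -8. Alternating ±8.
Track B: 43, 62, 81, 100, 119, 138. Linear: a_n = 24 + 19·n.
The gap is track A's term 5; the rule gives 8.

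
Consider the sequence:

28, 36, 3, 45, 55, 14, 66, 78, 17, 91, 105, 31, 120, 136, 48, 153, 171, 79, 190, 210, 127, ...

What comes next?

The slot pattern repeats as AAB (period 3), so there are 2 interleaved tracks.
Track A = 28, 36, 45, 55, 66, 78, 91, 105, 120, 136, 153, 171, 190, 210: triangular numbers n(n+1)/2 for n = 7, 8, ….
Track B = 3, 14, 17, 31, 48, 79, 127: a Fibonacci-like recurrence a_n = a_{n-1} + a_{n-2}.
Position 22 → track A, term 15 = 231.

231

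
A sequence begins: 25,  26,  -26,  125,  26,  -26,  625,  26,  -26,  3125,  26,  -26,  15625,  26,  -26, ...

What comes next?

The slot pattern repeats as ABB (period 3), so there are 2 interleaved tracks.
Subsequence A: 25, 125, 625, 3125, 15625 (powers of 5).
Subsequence B: 26, -26, 26, -26, 26, -26, 26, -26, 26, -26 (oscillating between 26 and -26).
Term 16 comes from subsequence A (its 6th entry): 78125.

78125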